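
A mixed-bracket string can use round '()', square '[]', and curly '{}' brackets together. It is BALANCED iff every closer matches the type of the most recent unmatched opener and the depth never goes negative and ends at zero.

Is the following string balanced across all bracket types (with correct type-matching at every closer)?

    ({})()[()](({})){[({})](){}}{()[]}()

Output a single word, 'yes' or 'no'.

pos 0: push '('; stack = (
pos 1: push '{'; stack = ({
pos 2: '}' matches '{'; pop; stack = (
pos 3: ')' matches '('; pop; stack = (empty)
pos 4: push '('; stack = (
pos 5: ')' matches '('; pop; stack = (empty)
pos 6: push '['; stack = [
pos 7: push '('; stack = [(
pos 8: ')' matches '('; pop; stack = [
pos 9: ']' matches '['; pop; stack = (empty)
pos 10: push '('; stack = (
pos 11: push '('; stack = ((
pos 12: push '{'; stack = (({
pos 13: '}' matches '{'; pop; stack = ((
pos 14: ')' matches '('; pop; stack = (
pos 15: ')' matches '('; pop; stack = (empty)
pos 16: push '{'; stack = {
pos 17: push '['; stack = {[
pos 18: push '('; stack = {[(
pos 19: push '{'; stack = {[({
pos 20: '}' matches '{'; pop; stack = {[(
pos 21: ')' matches '('; pop; stack = {[
pos 22: ']' matches '['; pop; stack = {
pos 23: push '('; stack = {(
pos 24: ')' matches '('; pop; stack = {
pos 25: push '{'; stack = {{
pos 26: '}' matches '{'; pop; stack = {
pos 27: '}' matches '{'; pop; stack = (empty)
pos 28: push '{'; stack = {
pos 29: push '('; stack = {(
pos 30: ')' matches '('; pop; stack = {
pos 31: push '['; stack = {[
pos 32: ']' matches '['; pop; stack = {
pos 33: '}' matches '{'; pop; stack = (empty)
pos 34: push '('; stack = (
pos 35: ')' matches '('; pop; stack = (empty)
end: stack empty → VALID
Verdict: properly nested → yes

Answer: yes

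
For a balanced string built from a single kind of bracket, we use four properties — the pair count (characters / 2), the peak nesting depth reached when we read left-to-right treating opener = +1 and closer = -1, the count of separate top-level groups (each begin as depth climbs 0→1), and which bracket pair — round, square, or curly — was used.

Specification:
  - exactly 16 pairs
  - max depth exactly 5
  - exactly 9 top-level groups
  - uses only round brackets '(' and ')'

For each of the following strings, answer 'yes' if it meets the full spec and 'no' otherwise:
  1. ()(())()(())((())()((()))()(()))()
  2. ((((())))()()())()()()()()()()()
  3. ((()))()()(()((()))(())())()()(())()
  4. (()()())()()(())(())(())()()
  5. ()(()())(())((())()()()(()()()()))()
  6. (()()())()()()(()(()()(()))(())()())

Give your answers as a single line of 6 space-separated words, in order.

String 1 '()(())()(())((())()((()))()(()))()': depth seq [1 0 1 2 1 0 1 0 1 2 1 0 1 2 3 2 1 2 1 2 3 4 3 2 1 2 1 2 3 2 1 0 1 0]
  -> pairs=17 depth=4 groups=6 -> no
String 2 '((((())))()()())()()()()()()()()': depth seq [1 2 3 4 5 4 3 2 1 2 1 2 1 2 1 0 1 0 1 0 1 0 1 0 1 0 1 0 1 0 1 0]
  -> pairs=16 depth=5 groups=9 -> yes
String 3 '((()))()()(()((()))(())())()()(())()': depth seq [1 2 3 2 1 0 1 0 1 0 1 2 1 2 3 4 3 2 1 2 3 2 1 2 1 0 1 0 1 0 1 2 1 0 1 0]
  -> pairs=18 depth=4 groups=8 -> no
String 4 '(()()())()()(())(())(())()()': depth seq [1 2 1 2 1 2 1 0 1 0 1 0 1 2 1 0 1 2 1 0 1 2 1 0 1 0 1 0]
  -> pairs=14 depth=2 groups=8 -> no
String 5 '()(()())(())((())()()()(()()()()))()': depth seq [1 0 1 2 1 2 1 0 1 2 1 0 1 2 3 2 1 2 1 2 1 2 1 2 3 2 3 2 3 2 3 2 1 0 1 0]
  -> pairs=18 depth=3 groups=5 -> no
String 6 '(()()())()()()(()(()()(()))(())()())': depth seq [1 2 1 2 1 2 1 0 1 0 1 0 1 0 1 2 1 2 3 2 3 2 3 4 3 2 1 2 3 2 1 2 1 2 1 0]
  -> pairs=18 depth=4 groups=5 -> no

Answer: no yes no no no no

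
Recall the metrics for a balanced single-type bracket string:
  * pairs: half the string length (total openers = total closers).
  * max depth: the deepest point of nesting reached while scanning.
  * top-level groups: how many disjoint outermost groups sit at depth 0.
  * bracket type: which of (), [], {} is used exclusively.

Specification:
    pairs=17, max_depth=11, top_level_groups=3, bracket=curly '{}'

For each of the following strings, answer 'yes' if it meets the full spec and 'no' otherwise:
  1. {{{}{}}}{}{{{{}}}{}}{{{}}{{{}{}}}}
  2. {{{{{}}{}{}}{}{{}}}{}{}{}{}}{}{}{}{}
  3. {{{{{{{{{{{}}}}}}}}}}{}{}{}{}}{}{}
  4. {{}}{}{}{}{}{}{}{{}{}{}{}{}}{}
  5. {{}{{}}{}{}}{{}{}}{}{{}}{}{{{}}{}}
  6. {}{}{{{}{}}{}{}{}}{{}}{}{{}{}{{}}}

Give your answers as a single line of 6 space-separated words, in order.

Answer: no no yes no no no

Derivation:
String 1 '{{{}{}}}{}{{{{}}}{}}{{{}}{{{}{}}}}': depth seq [1 2 3 2 3 2 1 0 1 0 1 2 3 4 3 2 1 2 1 0 1 2 3 2 1 2 3 4 3 4 3 2 1 0]
  -> pairs=17 depth=4 groups=4 -> no
String 2 '{{{{{}}{}{}}{}{{}}}{}{}{}{}}{}{}{}{}': depth seq [1 2 3 4 5 4 3 4 3 4 3 2 3 2 3 4 3 2 1 2 1 2 1 2 1 2 1 0 1 0 1 0 1 0 1 0]
  -> pairs=18 depth=5 groups=5 -> no
String 3 '{{{{{{{{{{{}}}}}}}}}}{}{}{}{}}{}{}': depth seq [1 2 3 4 5 6 7 8 9 10 11 10 9 8 7 6 5 4 3 2 1 2 1 2 1 2 1 2 1 0 1 0 1 0]
  -> pairs=17 depth=11 groups=3 -> yes
String 4 '{{}}{}{}{}{}{}{}{{}{}{}{}{}}{}': depth seq [1 2 1 0 1 0 1 0 1 0 1 0 1 0 1 0 1 2 1 2 1 2 1 2 1 2 1 0 1 0]
  -> pairs=15 depth=2 groups=9 -> no
String 5 '{{}{{}}{}{}}{{}{}}{}{{}}{}{{{}}{}}': depth seq [1 2 1 2 3 2 1 2 1 2 1 0 1 2 1 2 1 0 1 0 1 2 1 0 1 0 1 2 3 2 1 2 1 0]
  -> pairs=17 depth=3 groups=6 -> no
String 6 '{}{}{{{}{}}{}{}{}}{{}}{}{{}{}{{}}}': depth seq [1 0 1 0 1 2 3 2 3 2 1 2 1 2 1 2 1 0 1 2 1 0 1 0 1 2 1 2 1 2 3 2 1 0]
  -> pairs=17 depth=3 groups=6 -> no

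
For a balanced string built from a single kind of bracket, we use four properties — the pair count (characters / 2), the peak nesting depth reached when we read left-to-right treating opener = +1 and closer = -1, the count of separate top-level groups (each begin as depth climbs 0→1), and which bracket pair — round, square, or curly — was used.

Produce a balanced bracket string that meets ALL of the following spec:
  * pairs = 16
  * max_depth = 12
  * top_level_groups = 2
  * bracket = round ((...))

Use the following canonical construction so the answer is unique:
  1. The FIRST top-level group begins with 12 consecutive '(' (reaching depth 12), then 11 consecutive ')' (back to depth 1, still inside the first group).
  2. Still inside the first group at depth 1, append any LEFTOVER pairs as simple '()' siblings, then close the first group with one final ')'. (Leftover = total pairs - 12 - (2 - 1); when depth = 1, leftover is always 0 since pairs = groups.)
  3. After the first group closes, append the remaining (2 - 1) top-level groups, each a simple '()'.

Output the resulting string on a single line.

Answer: (((((((((((()))))))))))()()())()

Derivation:
Spec: pairs=16 depth=12 groups=2
Leftover pairs = 16 - 12 - (2-1) = 3
First group: deep chain of depth 12 + 3 sibling pairs
Remaining 1 groups: simple '()' each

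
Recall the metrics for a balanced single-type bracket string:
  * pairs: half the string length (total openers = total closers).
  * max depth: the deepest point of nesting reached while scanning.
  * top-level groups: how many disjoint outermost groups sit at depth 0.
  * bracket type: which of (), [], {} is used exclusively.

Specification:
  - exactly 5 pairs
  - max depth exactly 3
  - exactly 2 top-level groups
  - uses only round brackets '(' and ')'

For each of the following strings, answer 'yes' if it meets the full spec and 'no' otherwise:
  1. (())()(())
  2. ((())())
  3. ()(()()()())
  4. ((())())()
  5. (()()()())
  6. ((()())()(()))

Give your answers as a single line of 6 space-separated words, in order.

String 1 '(())()(())': depth seq [1 2 1 0 1 0 1 2 1 0]
  -> pairs=5 depth=2 groups=3 -> no
String 2 '((())())': depth seq [1 2 3 2 1 2 1 0]
  -> pairs=4 depth=3 groups=1 -> no
String 3 '()(()()()())': depth seq [1 0 1 2 1 2 1 2 1 2 1 0]
  -> pairs=6 depth=2 groups=2 -> no
String 4 '((())())()': depth seq [1 2 3 2 1 2 1 0 1 0]
  -> pairs=5 depth=3 groups=2 -> yes
String 5 '(()()()())': depth seq [1 2 1 2 1 2 1 2 1 0]
  -> pairs=5 depth=2 groups=1 -> no
String 6 '((()())()(()))': depth seq [1 2 3 2 3 2 1 2 1 2 3 2 1 0]
  -> pairs=7 depth=3 groups=1 -> no

Answer: no no no yes no no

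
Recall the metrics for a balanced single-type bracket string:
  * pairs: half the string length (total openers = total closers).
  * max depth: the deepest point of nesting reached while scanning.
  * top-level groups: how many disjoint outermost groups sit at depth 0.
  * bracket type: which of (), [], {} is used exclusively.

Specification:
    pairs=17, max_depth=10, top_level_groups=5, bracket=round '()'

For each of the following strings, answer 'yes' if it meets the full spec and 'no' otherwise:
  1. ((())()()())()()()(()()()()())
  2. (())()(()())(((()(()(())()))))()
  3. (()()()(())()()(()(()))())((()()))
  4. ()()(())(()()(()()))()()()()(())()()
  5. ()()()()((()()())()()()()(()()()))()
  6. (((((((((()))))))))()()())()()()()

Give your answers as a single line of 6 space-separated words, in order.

Answer: no no no no no yes

Derivation:
String 1 '((())()()())()()()(()()()()())': depth seq [1 2 3 2 1 2 1 2 1 2 1 0 1 0 1 0 1 0 1 2 1 2 1 2 1 2 1 2 1 0]
  -> pairs=15 depth=3 groups=5 -> no
String 2 '(())()(()())(((()(()(())()))))()': depth seq [1 2 1 0 1 0 1 2 1 2 1 0 1 2 3 4 3 4 5 4 5 6 5 4 5 4 3 2 1 0 1 0]
  -> pairs=16 depth=6 groups=5 -> no
String 3 '(()()()(())()()(()(()))())((()()))': depth seq [1 2 1 2 1 2 1 2 3 2 1 2 1 2 1 2 3 2 3 4 3 2 1 2 1 0 1 2 3 2 3 2 1 0]
  -> pairs=17 depth=4 groups=2 -> no
String 4 '()()(())(()()(()()))()()()()(())()()': depth seq [1 0 1 0 1 2 1 0 1 2 1 2 1 2 3 2 3 2 1 0 1 0 1 0 1 0 1 0 1 2 1 0 1 0 1 0]
  -> pairs=18 depth=3 groups=11 -> no
String 5 '()()()()((()()())()()()()(()()()))()': depth seq [1 0 1 0 1 0 1 0 1 2 3 2 3 2 3 2 1 2 1 2 1 2 1 2 1 2 3 2 3 2 3 2 1 0 1 0]
  -> pairs=18 depth=3 groups=6 -> no
String 6 '(((((((((()))))))))()()())()()()()': depth seq [1 2 3 4 5 6 7 8 9 10 9 8 7 6 5 4 3 2 1 2 1 2 1 2 1 0 1 0 1 0 1 0 1 0]
  -> pairs=17 depth=10 groups=5 -> yes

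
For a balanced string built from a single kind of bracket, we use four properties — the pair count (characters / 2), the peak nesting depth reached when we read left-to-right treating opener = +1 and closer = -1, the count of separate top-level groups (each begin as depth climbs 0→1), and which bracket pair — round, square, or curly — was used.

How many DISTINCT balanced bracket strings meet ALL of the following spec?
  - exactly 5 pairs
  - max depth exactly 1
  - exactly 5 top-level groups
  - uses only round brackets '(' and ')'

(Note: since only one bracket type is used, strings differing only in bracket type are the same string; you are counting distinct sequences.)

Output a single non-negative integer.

Spec: pairs=5 depth=1 groups=5
Count(depth <= 1) = 1
Count(depth <= 0) = 0
Count(depth == 1) = 1 - 0 = 1

Answer: 1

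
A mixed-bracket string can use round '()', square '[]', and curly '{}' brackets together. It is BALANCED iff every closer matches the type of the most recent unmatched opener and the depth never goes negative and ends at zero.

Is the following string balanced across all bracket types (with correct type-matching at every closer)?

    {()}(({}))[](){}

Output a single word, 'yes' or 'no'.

Answer: yes

Derivation:
pos 0: push '{'; stack = {
pos 1: push '('; stack = {(
pos 2: ')' matches '('; pop; stack = {
pos 3: '}' matches '{'; pop; stack = (empty)
pos 4: push '('; stack = (
pos 5: push '('; stack = ((
pos 6: push '{'; stack = (({
pos 7: '}' matches '{'; pop; stack = ((
pos 8: ')' matches '('; pop; stack = (
pos 9: ')' matches '('; pop; stack = (empty)
pos 10: push '['; stack = [
pos 11: ']' matches '['; pop; stack = (empty)
pos 12: push '('; stack = (
pos 13: ')' matches '('; pop; stack = (empty)
pos 14: push '{'; stack = {
pos 15: '}' matches '{'; pop; stack = (empty)
end: stack empty → VALID
Verdict: properly nested → yes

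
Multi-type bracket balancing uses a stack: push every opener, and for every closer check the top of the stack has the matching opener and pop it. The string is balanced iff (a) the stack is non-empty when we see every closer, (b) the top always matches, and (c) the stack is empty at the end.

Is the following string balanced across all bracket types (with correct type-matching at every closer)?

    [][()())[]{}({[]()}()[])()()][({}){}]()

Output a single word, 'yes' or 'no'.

Answer: no

Derivation:
pos 0: push '['; stack = [
pos 1: ']' matches '['; pop; stack = (empty)
pos 2: push '['; stack = [
pos 3: push '('; stack = [(
pos 4: ')' matches '('; pop; stack = [
pos 5: push '('; stack = [(
pos 6: ')' matches '('; pop; stack = [
pos 7: saw closer ')' but top of stack is '[' (expected ']') → INVALID
Verdict: type mismatch at position 7: ')' closes '[' → no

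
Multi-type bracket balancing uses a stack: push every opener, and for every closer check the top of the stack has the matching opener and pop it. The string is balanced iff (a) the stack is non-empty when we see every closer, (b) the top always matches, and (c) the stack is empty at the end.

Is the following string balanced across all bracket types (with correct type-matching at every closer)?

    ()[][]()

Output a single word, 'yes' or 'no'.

pos 0: push '('; stack = (
pos 1: ')' matches '('; pop; stack = (empty)
pos 2: push '['; stack = [
pos 3: ']' matches '['; pop; stack = (empty)
pos 4: push '['; stack = [
pos 5: ']' matches '['; pop; stack = (empty)
pos 6: push '('; stack = (
pos 7: ')' matches '('; pop; stack = (empty)
end: stack empty → VALID
Verdict: properly nested → yes

Answer: yes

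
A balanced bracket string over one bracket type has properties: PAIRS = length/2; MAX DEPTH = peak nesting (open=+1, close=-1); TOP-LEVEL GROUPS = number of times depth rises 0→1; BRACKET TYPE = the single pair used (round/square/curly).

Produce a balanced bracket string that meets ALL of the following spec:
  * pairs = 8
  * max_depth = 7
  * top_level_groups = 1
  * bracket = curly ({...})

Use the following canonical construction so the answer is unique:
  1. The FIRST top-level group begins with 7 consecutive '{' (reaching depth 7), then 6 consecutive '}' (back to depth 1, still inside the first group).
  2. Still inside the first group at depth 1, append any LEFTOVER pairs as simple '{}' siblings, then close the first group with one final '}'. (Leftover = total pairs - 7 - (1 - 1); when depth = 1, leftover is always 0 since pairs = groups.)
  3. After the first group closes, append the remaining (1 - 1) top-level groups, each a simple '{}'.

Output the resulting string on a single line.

Spec: pairs=8 depth=7 groups=1
Leftover pairs = 8 - 7 - (1-1) = 1
First group: deep chain of depth 7 + 1 sibling pairs
Remaining 0 groups: simple '{}' each

Answer: {{{{{{{}}}}}}{}}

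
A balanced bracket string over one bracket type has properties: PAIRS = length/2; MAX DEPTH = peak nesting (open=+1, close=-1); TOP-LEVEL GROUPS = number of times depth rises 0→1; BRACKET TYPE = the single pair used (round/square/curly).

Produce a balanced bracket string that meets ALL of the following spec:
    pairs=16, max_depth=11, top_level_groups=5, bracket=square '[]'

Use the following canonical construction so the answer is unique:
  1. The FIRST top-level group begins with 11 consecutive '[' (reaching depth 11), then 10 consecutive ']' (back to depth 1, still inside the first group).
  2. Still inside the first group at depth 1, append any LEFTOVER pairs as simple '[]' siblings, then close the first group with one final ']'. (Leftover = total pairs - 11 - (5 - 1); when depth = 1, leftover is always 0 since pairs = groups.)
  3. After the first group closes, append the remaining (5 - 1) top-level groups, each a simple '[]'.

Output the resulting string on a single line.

Spec: pairs=16 depth=11 groups=5
Leftover pairs = 16 - 11 - (5-1) = 1
First group: deep chain of depth 11 + 1 sibling pairs
Remaining 4 groups: simple '[]' each

Answer: [[[[[[[[[[[]]]]]]]]]][]][][][][]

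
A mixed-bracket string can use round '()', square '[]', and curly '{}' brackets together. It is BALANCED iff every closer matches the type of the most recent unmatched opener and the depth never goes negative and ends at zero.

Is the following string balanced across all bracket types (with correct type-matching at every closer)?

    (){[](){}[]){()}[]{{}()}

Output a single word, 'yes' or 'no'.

Answer: no

Derivation:
pos 0: push '('; stack = (
pos 1: ')' matches '('; pop; stack = (empty)
pos 2: push '{'; stack = {
pos 3: push '['; stack = {[
pos 4: ']' matches '['; pop; stack = {
pos 5: push '('; stack = {(
pos 6: ')' matches '('; pop; stack = {
pos 7: push '{'; stack = {{
pos 8: '}' matches '{'; pop; stack = {
pos 9: push '['; stack = {[
pos 10: ']' matches '['; pop; stack = {
pos 11: saw closer ')' but top of stack is '{' (expected '}') → INVALID
Verdict: type mismatch at position 11: ')' closes '{' → no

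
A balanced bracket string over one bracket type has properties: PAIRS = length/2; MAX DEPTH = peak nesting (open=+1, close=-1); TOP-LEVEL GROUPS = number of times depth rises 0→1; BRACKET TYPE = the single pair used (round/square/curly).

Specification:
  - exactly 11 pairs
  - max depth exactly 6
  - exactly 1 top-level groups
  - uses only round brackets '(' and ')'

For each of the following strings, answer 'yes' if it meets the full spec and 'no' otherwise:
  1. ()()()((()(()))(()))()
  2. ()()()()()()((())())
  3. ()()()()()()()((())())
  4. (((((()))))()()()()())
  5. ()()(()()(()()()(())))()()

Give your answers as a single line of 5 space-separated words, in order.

Answer: no no no yes no

Derivation:
String 1 '()()()((()(()))(()))()': depth seq [1 0 1 0 1 0 1 2 3 2 3 4 3 2 1 2 3 2 1 0 1 0]
  -> pairs=11 depth=4 groups=5 -> no
String 2 '()()()()()()((())())': depth seq [1 0 1 0 1 0 1 0 1 0 1 0 1 2 3 2 1 2 1 0]
  -> pairs=10 depth=3 groups=7 -> no
String 3 '()()()()()()()((())())': depth seq [1 0 1 0 1 0 1 0 1 0 1 0 1 0 1 2 3 2 1 2 1 0]
  -> pairs=11 depth=3 groups=8 -> no
String 4 '(((((()))))()()()()())': depth seq [1 2 3 4 5 6 5 4 3 2 1 2 1 2 1 2 1 2 1 2 1 0]
  -> pairs=11 depth=6 groups=1 -> yes
String 5 '()()(()()(()()()(())))()()': depth seq [1 0 1 0 1 2 1 2 1 2 3 2 3 2 3 2 3 4 3 2 1 0 1 0 1 0]
  -> pairs=13 depth=4 groups=5 -> no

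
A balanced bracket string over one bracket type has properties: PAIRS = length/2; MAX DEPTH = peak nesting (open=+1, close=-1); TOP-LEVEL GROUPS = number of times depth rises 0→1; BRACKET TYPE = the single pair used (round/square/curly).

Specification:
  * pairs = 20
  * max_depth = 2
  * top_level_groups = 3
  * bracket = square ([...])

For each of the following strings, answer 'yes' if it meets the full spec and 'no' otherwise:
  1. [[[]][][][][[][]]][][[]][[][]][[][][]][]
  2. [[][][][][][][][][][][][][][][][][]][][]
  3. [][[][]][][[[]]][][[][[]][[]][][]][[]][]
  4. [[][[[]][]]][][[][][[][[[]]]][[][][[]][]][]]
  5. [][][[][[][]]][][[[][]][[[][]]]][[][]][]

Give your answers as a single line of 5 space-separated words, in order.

Answer: no yes no no no

Derivation:
String 1 '[[[]][][][][[][]]][][[]][[][]][[][][]][]': depth seq [1 2 3 2 1 2 1 2 1 2 1 2 3 2 3 2 1 0 1 0 1 2 1 0 1 2 1 2 1 0 1 2 1 2 1 2 1 0 1 0]
  -> pairs=20 depth=3 groups=6 -> no
String 2 '[[][][][][][][][][][][][][][][][][]][][]': depth seq [1 2 1 2 1 2 1 2 1 2 1 2 1 2 1 2 1 2 1 2 1 2 1 2 1 2 1 2 1 2 1 2 1 2 1 0 1 0 1 0]
  -> pairs=20 depth=2 groups=3 -> yes
String 3 '[][[][]][][[[]]][][[][[]][[]][][]][[]][]': depth seq [1 0 1 2 1 2 1 0 1 0 1 2 3 2 1 0 1 0 1 2 1 2 3 2 1 2 3 2 1 2 1 2 1 0 1 2 1 0 1 0]
  -> pairs=20 depth=3 groups=8 -> no
String 4 '[[][[[]][]]][][[][][[][[[]]]][[][][[]][]][]]': depth seq [1 2 1 2 3 4 3 2 3 2 1 0 1 0 1 2 1 2 1 2 3 2 3 4 5 4 3 2 1 2 3 2 3 2 3 4 3 2 3 2 1 2 1 0]
  -> pairs=22 depth=5 groups=3 -> no
String 5 '[][][[][[][]]][][[[][]][[[][]]]][[][]][]': depth seq [1 0 1 0 1 2 1 2 3 2 3 2 1 0 1 0 1 2 3 2 3 2 1 2 3 4 3 4 3 2 1 0 1 2 1 2 1 0 1 0]
  -> pairs=20 depth=4 groups=7 -> no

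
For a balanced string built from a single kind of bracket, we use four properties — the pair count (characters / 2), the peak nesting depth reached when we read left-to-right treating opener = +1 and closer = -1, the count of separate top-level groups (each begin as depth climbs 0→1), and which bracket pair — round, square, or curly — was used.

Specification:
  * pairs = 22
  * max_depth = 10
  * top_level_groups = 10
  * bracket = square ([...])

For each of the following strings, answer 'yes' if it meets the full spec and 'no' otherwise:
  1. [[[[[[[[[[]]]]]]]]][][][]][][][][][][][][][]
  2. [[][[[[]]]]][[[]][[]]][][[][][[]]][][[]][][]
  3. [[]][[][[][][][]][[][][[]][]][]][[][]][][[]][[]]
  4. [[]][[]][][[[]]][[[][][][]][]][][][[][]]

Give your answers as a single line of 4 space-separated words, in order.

String 1 '[[[[[[[[[[]]]]]]]]][][][]][][][][][][][][][]': depth seq [1 2 3 4 5 6 7 8 9 10 9 8 7 6 5 4 3 2 1 2 1 2 1 2 1 0 1 0 1 0 1 0 1 0 1 0 1 0 1 0 1 0 1 0]
  -> pairs=22 depth=10 groups=10 -> yes
String 2 '[[][[[[]]]]][[[]][[]]][][[][][[]]][][[]][][]': depth seq [1 2 1 2 3 4 5 4 3 2 1 0 1 2 3 2 1 2 3 2 1 0 1 0 1 2 1 2 1 2 3 2 1 0 1 0 1 2 1 0 1 0 1 0]
  -> pairs=22 depth=5 groups=8 -> no
String 3 '[[]][[][[][][][]][[][][[]][]][]][[][]][][[]][[]]': depth seq [1 2 1 0 1 2 1 2 3 2 3 2 3 2 3 2 1 2 3 2 3 2 3 4 3 2 3 2 1 2 1 0 1 2 1 2 1 0 1 0 1 2 1 0 1 2 1 0]
  -> pairs=24 depth=4 groups=6 -> no
String 4 '[[]][[]][][[[]]][[[][][][]][]][][][[][]]': depth seq [1 2 1 0 1 2 1 0 1 0 1 2 3 2 1 0 1 2 3 2 3 2 3 2 3 2 1 2 1 0 1 0 1 0 1 2 1 2 1 0]
  -> pairs=20 depth=3 groups=8 -> no

Answer: yes no no no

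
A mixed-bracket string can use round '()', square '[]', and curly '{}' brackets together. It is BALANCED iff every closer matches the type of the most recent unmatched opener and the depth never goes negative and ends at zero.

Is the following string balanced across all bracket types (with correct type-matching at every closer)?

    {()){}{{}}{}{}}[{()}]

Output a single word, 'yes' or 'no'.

Answer: no

Derivation:
pos 0: push '{'; stack = {
pos 1: push '('; stack = {(
pos 2: ')' matches '('; pop; stack = {
pos 3: saw closer ')' but top of stack is '{' (expected '}') → INVALID
Verdict: type mismatch at position 3: ')' closes '{' → no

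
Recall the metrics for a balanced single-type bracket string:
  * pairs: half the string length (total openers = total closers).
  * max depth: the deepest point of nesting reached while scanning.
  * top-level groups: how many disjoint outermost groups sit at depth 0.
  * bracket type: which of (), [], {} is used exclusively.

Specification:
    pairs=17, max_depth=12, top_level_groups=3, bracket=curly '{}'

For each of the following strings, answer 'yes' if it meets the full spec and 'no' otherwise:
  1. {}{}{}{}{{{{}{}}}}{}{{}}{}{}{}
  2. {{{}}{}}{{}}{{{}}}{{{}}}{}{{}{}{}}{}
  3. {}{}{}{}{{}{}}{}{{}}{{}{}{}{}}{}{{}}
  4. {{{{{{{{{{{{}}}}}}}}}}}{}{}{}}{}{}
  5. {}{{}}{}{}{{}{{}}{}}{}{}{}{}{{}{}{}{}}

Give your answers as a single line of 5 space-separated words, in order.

String 1 '{}{}{}{}{{{{}{}}}}{}{{}}{}{}{}': depth seq [1 0 1 0 1 0 1 0 1 2 3 4 3 4 3 2 1 0 1 0 1 2 1 0 1 0 1 0 1 0]
  -> pairs=15 depth=4 groups=10 -> no
String 2 '{{{}}{}}{{}}{{{}}}{{{}}}{}{{}{}{}}{}': depth seq [1 2 3 2 1 2 1 0 1 2 1 0 1 2 3 2 1 0 1 2 3 2 1 0 1 0 1 2 1 2 1 2 1 0 1 0]
  -> pairs=18 depth=3 groups=7 -> no
String 3 '{}{}{}{}{{}{}}{}{{}}{{}{}{}{}}{}{{}}': depth seq [1 0 1 0 1 0 1 0 1 2 1 2 1 0 1 0 1 2 1 0 1 2 1 2 1 2 1 2 1 0 1 0 1 2 1 0]
  -> pairs=18 depth=2 groups=10 -> no
String 4 '{{{{{{{{{{{{}}}}}}}}}}}{}{}{}}{}{}': depth seq [1 2 3 4 5 6 7 8 9 10 11 12 11 10 9 8 7 6 5 4 3 2 1 2 1 2 1 2 1 0 1 0 1 0]
  -> pairs=17 depth=12 groups=3 -> yes
String 5 '{}{{}}{}{}{{}{{}}{}}{}{}{}{}{{}{}{}{}}': depth seq [1 0 1 2 1 0 1 0 1 0 1 2 1 2 3 2 1 2 1 0 1 0 1 0 1 0 1 0 1 2 1 2 1 2 1 2 1 0]
  -> pairs=19 depth=3 groups=10 -> no

Answer: no no no yes no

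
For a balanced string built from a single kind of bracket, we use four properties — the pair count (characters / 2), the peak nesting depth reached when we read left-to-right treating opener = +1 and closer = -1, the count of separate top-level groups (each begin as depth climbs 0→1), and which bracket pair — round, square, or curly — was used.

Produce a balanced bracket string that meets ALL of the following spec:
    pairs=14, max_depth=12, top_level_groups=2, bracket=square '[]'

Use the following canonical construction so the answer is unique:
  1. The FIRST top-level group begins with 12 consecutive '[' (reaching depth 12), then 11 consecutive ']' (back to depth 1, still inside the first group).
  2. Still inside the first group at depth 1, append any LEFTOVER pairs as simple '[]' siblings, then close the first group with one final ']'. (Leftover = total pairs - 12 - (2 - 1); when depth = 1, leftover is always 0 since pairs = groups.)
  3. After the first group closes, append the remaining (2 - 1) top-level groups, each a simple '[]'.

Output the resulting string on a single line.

Answer: [[[[[[[[[[[[]]]]]]]]]]][]][]

Derivation:
Spec: pairs=14 depth=12 groups=2
Leftover pairs = 14 - 12 - (2-1) = 1
First group: deep chain of depth 12 + 1 sibling pairs
Remaining 1 groups: simple '[]' each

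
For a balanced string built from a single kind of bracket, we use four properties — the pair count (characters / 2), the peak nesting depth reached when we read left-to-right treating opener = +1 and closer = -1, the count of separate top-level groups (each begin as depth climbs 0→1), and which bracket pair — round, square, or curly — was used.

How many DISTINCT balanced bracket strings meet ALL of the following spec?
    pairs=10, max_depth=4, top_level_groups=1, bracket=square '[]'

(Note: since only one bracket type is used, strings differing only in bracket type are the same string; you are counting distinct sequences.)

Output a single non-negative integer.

Answer: 1341

Derivation:
Spec: pairs=10 depth=4 groups=1
Count(depth <= 4) = 1597
Count(depth <= 3) = 256
Count(depth == 4) = 1597 - 256 = 1341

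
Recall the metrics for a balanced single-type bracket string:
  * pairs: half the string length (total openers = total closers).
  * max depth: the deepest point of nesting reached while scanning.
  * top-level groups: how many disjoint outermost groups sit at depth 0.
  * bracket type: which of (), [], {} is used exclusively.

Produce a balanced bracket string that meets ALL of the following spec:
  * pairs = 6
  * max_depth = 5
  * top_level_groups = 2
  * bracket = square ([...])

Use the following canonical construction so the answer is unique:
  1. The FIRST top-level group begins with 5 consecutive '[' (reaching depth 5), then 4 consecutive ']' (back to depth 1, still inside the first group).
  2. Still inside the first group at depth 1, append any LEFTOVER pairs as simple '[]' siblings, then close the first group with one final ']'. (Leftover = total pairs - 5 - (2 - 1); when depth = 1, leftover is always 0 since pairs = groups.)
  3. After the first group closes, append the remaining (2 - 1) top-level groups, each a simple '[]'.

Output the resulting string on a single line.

Spec: pairs=6 depth=5 groups=2
Leftover pairs = 6 - 5 - (2-1) = 0
First group: deep chain of depth 5 + 0 sibling pairs
Remaining 1 groups: simple '[]' each

Answer: [[[[[]]]]][]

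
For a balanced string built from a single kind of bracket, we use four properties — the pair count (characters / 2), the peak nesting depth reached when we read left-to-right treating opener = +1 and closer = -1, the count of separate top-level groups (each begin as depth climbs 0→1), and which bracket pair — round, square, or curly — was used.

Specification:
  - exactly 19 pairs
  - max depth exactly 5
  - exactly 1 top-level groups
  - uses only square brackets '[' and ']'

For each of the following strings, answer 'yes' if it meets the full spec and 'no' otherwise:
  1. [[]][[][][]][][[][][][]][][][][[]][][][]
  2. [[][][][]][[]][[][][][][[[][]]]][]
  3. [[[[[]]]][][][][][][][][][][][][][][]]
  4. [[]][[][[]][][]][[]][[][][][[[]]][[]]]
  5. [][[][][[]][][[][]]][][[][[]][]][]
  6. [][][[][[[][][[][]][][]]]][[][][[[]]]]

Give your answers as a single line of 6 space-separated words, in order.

Answer: no no yes no no no

Derivation:
String 1 '[[]][[][][]][][[][][][]][][][][[]][][][]': depth seq [1 2 1 0 1 2 1 2 1 2 1 0 1 0 1 2 1 2 1 2 1 2 1 0 1 0 1 0 1 0 1 2 1 0 1 0 1 0 1 0]
  -> pairs=20 depth=2 groups=11 -> no
String 2 '[[][][][]][[]][[][][][][[[][]]]][]': depth seq [1 2 1 2 1 2 1 2 1 0 1 2 1 0 1 2 1 2 1 2 1 2 1 2 3 4 3 4 3 2 1 0 1 0]
  -> pairs=17 depth=4 groups=4 -> no
String 3 '[[[[[]]]][][][][][][][][][][][][][][]]': depth seq [1 2 3 4 5 4 3 2 1 2 1 2 1 2 1 2 1 2 1 2 1 2 1 2 1 2 1 2 1 2 1 2 1 2 1 2 1 0]
  -> pairs=19 depth=5 groups=1 -> yes
String 4 '[[]][[][[]][][]][[]][[][][][[[]]][[]]]': depth seq [1 2 1 0 1 2 1 2 3 2 1 2 1 2 1 0 1 2 1 0 1 2 1 2 1 2 1 2 3 4 3 2 1 2 3 2 1 0]
  -> pairs=19 depth=4 groups=4 -> no
String 5 '[][[][][[]][][[][]]][][[][[]][]][]': depth seq [1 0 1 2 1 2 1 2 3 2 1 2 1 2 3 2 3 2 1 0 1 0 1 2 1 2 3 2 1 2 1 0 1 0]
  -> pairs=17 depth=3 groups=5 -> no
String 6 '[][][[][[[][][[][]][][]]]][[][][[[]]]]': depth seq [1 0 1 0 1 2 1 2 3 4 3 4 3 4 5 4 5 4 3 4 3 4 3 2 1 0 1 2 1 2 1 2 3 4 3 2 1 0]
  -> pairs=19 depth=5 groups=4 -> no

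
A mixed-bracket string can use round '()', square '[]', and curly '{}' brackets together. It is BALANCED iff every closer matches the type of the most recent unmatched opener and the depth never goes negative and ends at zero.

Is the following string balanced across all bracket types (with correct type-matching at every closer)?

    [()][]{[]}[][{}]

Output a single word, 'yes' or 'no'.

Answer: yes

Derivation:
pos 0: push '['; stack = [
pos 1: push '('; stack = [(
pos 2: ')' matches '('; pop; stack = [
pos 3: ']' matches '['; pop; stack = (empty)
pos 4: push '['; stack = [
pos 5: ']' matches '['; pop; stack = (empty)
pos 6: push '{'; stack = {
pos 7: push '['; stack = {[
pos 8: ']' matches '['; pop; stack = {
pos 9: '}' matches '{'; pop; stack = (empty)
pos 10: push '['; stack = [
pos 11: ']' matches '['; pop; stack = (empty)
pos 12: push '['; stack = [
pos 13: push '{'; stack = [{
pos 14: '}' matches '{'; pop; stack = [
pos 15: ']' matches '['; pop; stack = (empty)
end: stack empty → VALID
Verdict: properly nested → yes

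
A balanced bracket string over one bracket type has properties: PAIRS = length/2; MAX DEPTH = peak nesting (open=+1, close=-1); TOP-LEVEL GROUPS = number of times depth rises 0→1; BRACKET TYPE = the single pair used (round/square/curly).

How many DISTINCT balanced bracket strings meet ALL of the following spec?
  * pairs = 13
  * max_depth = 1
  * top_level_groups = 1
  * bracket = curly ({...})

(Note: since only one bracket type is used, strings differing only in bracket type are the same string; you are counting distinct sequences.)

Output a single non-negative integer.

Spec: pairs=13 depth=1 groups=1
Count(depth <= 1) = 0
Count(depth <= 0) = 0
Count(depth == 1) = 0 - 0 = 0

Answer: 0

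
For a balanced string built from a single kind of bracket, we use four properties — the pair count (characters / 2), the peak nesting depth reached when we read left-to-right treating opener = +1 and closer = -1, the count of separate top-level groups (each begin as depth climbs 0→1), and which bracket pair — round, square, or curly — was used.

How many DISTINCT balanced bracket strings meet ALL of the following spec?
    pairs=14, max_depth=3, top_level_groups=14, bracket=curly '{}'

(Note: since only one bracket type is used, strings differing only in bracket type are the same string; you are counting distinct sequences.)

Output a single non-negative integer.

Spec: pairs=14 depth=3 groups=14
Count(depth <= 3) = 1
Count(depth <= 2) = 1
Count(depth == 3) = 1 - 1 = 0

Answer: 0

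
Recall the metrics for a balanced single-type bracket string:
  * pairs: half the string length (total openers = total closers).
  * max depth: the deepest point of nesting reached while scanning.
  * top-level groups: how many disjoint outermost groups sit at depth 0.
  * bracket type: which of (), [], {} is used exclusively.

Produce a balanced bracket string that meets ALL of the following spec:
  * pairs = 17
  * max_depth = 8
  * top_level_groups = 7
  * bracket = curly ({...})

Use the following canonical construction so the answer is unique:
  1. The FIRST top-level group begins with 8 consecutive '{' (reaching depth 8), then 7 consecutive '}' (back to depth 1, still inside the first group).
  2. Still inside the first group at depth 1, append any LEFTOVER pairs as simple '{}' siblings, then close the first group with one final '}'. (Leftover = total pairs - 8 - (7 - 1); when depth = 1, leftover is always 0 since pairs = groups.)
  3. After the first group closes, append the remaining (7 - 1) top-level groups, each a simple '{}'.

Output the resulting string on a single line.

Answer: {{{{{{{{}}}}}}}{}{}{}}{}{}{}{}{}{}

Derivation:
Spec: pairs=17 depth=8 groups=7
Leftover pairs = 17 - 8 - (7-1) = 3
First group: deep chain of depth 8 + 3 sibling pairs
Remaining 6 groups: simple '{}' each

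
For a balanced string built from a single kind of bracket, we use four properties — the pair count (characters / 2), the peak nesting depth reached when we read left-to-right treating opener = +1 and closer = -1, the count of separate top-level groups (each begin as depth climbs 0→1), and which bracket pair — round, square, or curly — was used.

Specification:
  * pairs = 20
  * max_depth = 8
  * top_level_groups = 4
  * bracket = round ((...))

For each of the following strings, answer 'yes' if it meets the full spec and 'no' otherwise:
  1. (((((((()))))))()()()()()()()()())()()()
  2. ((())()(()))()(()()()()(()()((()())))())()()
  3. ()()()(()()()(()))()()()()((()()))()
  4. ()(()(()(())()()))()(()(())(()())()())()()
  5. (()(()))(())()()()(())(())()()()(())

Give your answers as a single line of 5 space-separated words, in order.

Answer: yes no no no no

Derivation:
String 1 '(((((((()))))))()()()()()()()()())()()()': depth seq [1 2 3 4 5 6 7 8 7 6 5 4 3 2 1 2 1 2 1 2 1 2 1 2 1 2 1 2 1 2 1 2 1 0 1 0 1 0 1 0]
  -> pairs=20 depth=8 groups=4 -> yes
String 2 '((())()(()))()(()()()()(()()((()())))())()()': depth seq [1 2 3 2 1 2 1 2 3 2 1 0 1 0 1 2 1 2 1 2 1 2 1 2 3 2 3 2 3 4 5 4 5 4 3 2 1 2 1 0 1 0 1 0]
  -> pairs=22 depth=5 groups=5 -> no
String 3 '()()()(()()()(()))()()()()((()()))()': depth seq [1 0 1 0 1 0 1 2 1 2 1 2 1 2 3 2 1 0 1 0 1 0 1 0 1 0 1 2 3 2 3 2 1 0 1 0]
  -> pairs=18 depth=3 groups=10 -> no
String 4 '()(()(()(())()()))()(()(())(()())()())()()': depth seq [1 0 1 2 1 2 3 2 3 4 3 2 3 2 3 2 1 0 1 0 1 2 1 2 3 2 1 2 3 2 3 2 1 2 1 2 1 0 1 0 1 0]
  -> pairs=21 depth=4 groups=6 -> no
String 5 '(()(()))(())()()()(())(())()()()(())': depth seq [1 2 1 2 3 2 1 0 1 2 1 0 1 0 1 0 1 0 1 2 1 0 1 2 1 0 1 0 1 0 1 0 1 2 1 0]
  -> pairs=18 depth=3 groups=11 -> no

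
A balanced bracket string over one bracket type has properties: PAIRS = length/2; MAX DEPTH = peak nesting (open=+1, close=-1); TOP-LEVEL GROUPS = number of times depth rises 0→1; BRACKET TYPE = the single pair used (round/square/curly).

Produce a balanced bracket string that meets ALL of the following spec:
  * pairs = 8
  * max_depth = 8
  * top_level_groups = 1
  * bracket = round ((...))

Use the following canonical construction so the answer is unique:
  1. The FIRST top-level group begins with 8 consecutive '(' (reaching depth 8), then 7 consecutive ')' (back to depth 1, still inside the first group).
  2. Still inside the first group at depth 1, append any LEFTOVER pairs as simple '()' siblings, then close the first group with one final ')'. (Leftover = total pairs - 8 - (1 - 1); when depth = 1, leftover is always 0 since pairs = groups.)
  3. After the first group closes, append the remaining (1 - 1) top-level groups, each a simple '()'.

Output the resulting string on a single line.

Spec: pairs=8 depth=8 groups=1
Leftover pairs = 8 - 8 - (1-1) = 0
First group: deep chain of depth 8 + 0 sibling pairs
Remaining 0 groups: simple '()' each

Answer: (((((((())))))))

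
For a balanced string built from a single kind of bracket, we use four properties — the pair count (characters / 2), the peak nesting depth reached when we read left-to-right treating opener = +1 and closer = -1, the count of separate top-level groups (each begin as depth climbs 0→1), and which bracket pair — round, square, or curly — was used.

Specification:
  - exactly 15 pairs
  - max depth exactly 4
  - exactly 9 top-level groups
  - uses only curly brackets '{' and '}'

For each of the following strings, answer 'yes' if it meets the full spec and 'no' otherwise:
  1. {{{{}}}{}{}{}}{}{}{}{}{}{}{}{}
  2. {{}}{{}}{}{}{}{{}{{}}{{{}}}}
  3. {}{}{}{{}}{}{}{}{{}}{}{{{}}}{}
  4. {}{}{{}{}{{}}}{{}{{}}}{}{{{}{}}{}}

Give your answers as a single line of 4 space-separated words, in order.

Answer: yes no no no

Derivation:
String 1 '{{{{}}}{}{}{}}{}{}{}{}{}{}{}{}': depth seq [1 2 3 4 3 2 1 2 1 2 1 2 1 0 1 0 1 0 1 0 1 0 1 0 1 0 1 0 1 0]
  -> pairs=15 depth=4 groups=9 -> yes
String 2 '{{}}{{}}{}{}{}{{}{{}}{{{}}}}': depth seq [1 2 1 0 1 2 1 0 1 0 1 0 1 0 1 2 1 2 3 2 1 2 3 4 3 2 1 0]
  -> pairs=14 depth=4 groups=6 -> no
String 3 '{}{}{}{{}}{}{}{}{{}}{}{{{}}}{}': depth seq [1 0 1 0 1 0 1 2 1 0 1 0 1 0 1 0 1 2 1 0 1 0 1 2 3 2 1 0 1 0]
  -> pairs=15 depth=3 groups=11 -> no
String 4 '{}{}{{}{}{{}}}{{}{{}}}{}{{{}{}}{}}': depth seq [1 0 1 0 1 2 1 2 1 2 3 2 1 0 1 2 1 2 3 2 1 0 1 0 1 2 3 2 3 2 1 2 1 0]
  -> pairs=17 depth=3 groups=6 -> no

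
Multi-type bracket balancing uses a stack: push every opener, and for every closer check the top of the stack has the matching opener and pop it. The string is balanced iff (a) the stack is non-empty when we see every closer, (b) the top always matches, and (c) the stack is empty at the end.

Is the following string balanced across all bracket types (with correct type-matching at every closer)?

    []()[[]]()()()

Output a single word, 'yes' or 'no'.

Answer: yes

Derivation:
pos 0: push '['; stack = [
pos 1: ']' matches '['; pop; stack = (empty)
pos 2: push '('; stack = (
pos 3: ')' matches '('; pop; stack = (empty)
pos 4: push '['; stack = [
pos 5: push '['; stack = [[
pos 6: ']' matches '['; pop; stack = [
pos 7: ']' matches '['; pop; stack = (empty)
pos 8: push '('; stack = (
pos 9: ')' matches '('; pop; stack = (empty)
pos 10: push '('; stack = (
pos 11: ')' matches '('; pop; stack = (empty)
pos 12: push '('; stack = (
pos 13: ')' matches '('; pop; stack = (empty)
end: stack empty → VALID
Verdict: properly nested → yes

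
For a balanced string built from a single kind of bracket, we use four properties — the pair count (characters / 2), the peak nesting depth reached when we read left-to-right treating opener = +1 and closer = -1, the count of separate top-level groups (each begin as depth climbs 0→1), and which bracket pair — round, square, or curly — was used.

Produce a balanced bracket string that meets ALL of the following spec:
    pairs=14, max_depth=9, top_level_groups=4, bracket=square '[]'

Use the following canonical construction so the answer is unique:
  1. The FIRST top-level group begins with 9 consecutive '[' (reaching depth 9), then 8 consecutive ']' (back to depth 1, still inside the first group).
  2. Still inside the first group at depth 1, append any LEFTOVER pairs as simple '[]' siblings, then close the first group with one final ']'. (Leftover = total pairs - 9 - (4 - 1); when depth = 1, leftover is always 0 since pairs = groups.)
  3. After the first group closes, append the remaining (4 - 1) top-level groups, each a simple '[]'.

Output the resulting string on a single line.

Spec: pairs=14 depth=9 groups=4
Leftover pairs = 14 - 9 - (4-1) = 2
First group: deep chain of depth 9 + 2 sibling pairs
Remaining 3 groups: simple '[]' each

Answer: [[[[[[[[[]]]]]]]][][]][][][]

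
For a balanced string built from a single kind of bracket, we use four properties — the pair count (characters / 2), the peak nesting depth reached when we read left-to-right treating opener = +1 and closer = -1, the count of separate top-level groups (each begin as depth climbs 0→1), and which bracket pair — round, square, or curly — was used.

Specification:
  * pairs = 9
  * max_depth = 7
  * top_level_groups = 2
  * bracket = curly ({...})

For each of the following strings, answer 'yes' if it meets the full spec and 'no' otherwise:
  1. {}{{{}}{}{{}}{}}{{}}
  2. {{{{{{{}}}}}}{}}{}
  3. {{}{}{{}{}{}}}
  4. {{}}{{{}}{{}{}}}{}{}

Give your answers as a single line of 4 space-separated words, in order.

String 1 '{}{{{}}{}{{}}{}}{{}}': depth seq [1 0 1 2 3 2 1 2 1 2 3 2 1 2 1 0 1 2 1 0]
  -> pairs=10 depth=3 groups=3 -> no
String 2 '{{{{{{{}}}}}}{}}{}': depth seq [1 2 3 4 5 6 7 6 5 4 3 2 1 2 1 0 1 0]
  -> pairs=9 depth=7 groups=2 -> yes
String 3 '{{}{}{{}{}{}}}': depth seq [1 2 1 2 1 2 3 2 3 2 3 2 1 0]
  -> pairs=7 depth=3 groups=1 -> no
String 4 '{{}}{{{}}{{}{}}}{}{}': depth seq [1 2 1 0 1 2 3 2 1 2 3 2 3 2 1 0 1 0 1 0]
  -> pairs=10 depth=3 groups=4 -> no

Answer: no yes no no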